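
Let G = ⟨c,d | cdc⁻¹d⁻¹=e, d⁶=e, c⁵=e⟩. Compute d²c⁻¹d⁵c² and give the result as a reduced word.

Multiply left to right, reducing at each step:
  (d²) · c⁻¹ = c⁴d²
  (c⁴d²) · d⁵ = c⁴d
  (c⁴d) · c² = cd

Answer: cd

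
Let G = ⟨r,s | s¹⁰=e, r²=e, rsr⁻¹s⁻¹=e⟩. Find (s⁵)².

Compute successive powers of (s⁵), reducing at each step:
  (s⁵)²: (s⁵) · s⁵ = e

Answer: e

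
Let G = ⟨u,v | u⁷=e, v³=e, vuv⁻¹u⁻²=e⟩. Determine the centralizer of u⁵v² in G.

⟨u⁵v²⟩ ⊆ C_G(u⁵v²) since powers of u⁵v² commute with u⁵v²; so |C_G(u⁵v²)| ≥ |⟨u⁵v²⟩| = 3.
By orbit–stabilizer, |C_G(u⁵v²)| = |G| / |conj. class of u⁵v²| = 21 / 7 = 3.
The 3 elements commuting with u⁵v² are {e, u⁴v, u⁵v²}.

Answer: {e, u⁴v, u⁵v²}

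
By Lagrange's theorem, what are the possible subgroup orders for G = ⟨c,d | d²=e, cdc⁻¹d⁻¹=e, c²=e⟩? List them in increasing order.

|G| = 4 = 2². By Lagrange's theorem the order of any subgroup divides 4; the divisors of 4 are 1, 2, 4.

Answer: 1, 2, 4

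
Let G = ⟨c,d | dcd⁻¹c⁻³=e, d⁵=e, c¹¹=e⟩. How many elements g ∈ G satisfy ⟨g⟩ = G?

⟨g⟩ = G would require ord(g) = |G| = 55, but the maximum element order in G is 11 < 55. So G is not cyclic and no single element generates it: the count is 0.

Answer: 0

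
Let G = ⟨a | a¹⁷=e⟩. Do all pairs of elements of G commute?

G has a single generator, so G is cyclic and hence abelian.

Answer: Yes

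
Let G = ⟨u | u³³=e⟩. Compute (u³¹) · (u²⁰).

Compute (u³¹) · (u²⁰) by multiplying left to right and reducing via the relations at each step:
  (u³¹) · u²⁰ = u¹⁸

Answer: u¹⁸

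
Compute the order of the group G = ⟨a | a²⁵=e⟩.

G is generated by a single element, so G is cyclic. The relator gives a²⁵ = e and no smaller power is forced to be e, so the 25 powers {a, e, a², a³, a⁴, a⁵, a⁶, a⁷, a⁸, a⁹, a²², a²³, a²¹, a²⁰, a²⁴, a¹², a¹³, a¹¹, a¹⁰, a¹⁴, a¹⁵, a¹⁶, a¹⁷, a¹⁸, a¹⁹} are distinct. Hence |G| = 25.

Answer: 25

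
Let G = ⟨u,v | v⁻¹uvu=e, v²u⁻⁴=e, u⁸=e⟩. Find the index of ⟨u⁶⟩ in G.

First find ord(u⁶) by computing successive powers:
  (u⁶)¹ = u⁶, (u⁶)² = u⁴, (u⁶)³ = u², (u⁶)⁴ = e.
So |⟨u⁶⟩| = ord(u⁶) = 4. With |G| = 16, by Lagrange [G : ⟨u⁶⟩] = 16/4 = 4.

Answer: 4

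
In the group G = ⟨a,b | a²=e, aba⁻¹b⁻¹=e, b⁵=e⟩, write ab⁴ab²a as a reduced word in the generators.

Multiply left to right, reducing at each step:
  a · b⁴ = ab⁴
  (ab⁴) · a = b⁴
  (b⁴) · b² = b
  b · a = ab

Answer: ab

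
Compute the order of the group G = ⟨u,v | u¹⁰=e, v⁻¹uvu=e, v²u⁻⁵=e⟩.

Enumerate words in the generators, reducing via the relations: the distinct elements are
  {e, u, v, uv, u², u³, u⁴, u⁵, u⁶, u⁷, u⁸, u⁹, u²v, u³v, u⁴v, v⁻¹, uv⁻¹, u²v⁻¹, u³v⁻¹, u⁴v⁻¹}.
No further products give new elements, so |G| = 20.

Answer: 20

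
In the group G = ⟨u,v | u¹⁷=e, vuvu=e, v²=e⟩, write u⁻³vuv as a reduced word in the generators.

Multiply left to right, reducing at each step:
  (u¹⁴) · v = u¹⁴v
  (u¹⁴v) · u = u¹³v
  (u¹³v) · v = u¹³

Answer: u¹³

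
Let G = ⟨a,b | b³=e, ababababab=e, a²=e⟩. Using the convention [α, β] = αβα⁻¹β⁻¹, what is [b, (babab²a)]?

[b, (babab²a)] = b·(babab²a)·b⁻¹·(babab²a)⁻¹.
  b · (babab²a) = b²abab²a
  (b²abab²a) · (b²) = b²abab²ab²
  (b²abab²ab²) · (abab²ab²) = abab²a

Answer: abab²a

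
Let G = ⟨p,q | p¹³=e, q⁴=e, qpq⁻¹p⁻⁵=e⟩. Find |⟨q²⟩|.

|⟨q²⟩| equals the order of q². Compute successive powers until reaching e:
  (q²)¹ = q², (q²)² = e.
The smallest positive k with (q²)ᵏ = e is 2, so |⟨q²⟩| = 2.

Answer: 2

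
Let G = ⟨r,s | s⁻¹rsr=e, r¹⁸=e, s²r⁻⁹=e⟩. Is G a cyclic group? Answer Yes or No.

Every cyclic group is abelian. But r·s = rs while s·r = r⁸s⁻¹, so r·s ≠ s·r and G is not abelian. Hence G is not cyclic.

Answer: No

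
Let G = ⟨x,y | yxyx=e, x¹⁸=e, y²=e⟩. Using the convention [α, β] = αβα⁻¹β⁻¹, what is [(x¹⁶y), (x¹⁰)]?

[(x¹⁶y), (x¹⁰)] = (x¹⁶y)·(x¹⁰)·(x¹⁶y)⁻¹·(x¹⁰)⁻¹.
  (x¹⁶y) · (x¹⁰) = x⁶y
  (x⁶y) · (x¹⁶y) = x⁸
  (x⁸) · (x⁸) = x¹⁶

Answer: x¹⁶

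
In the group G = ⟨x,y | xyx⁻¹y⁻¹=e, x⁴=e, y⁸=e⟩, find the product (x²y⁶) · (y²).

Compute (x²y⁶) · (y²) by multiplying left to right and reducing via the relations at each step:
  (x²y⁶) · y² = x²

Answer: x²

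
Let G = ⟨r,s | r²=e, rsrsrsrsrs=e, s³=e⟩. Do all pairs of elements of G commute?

r·s = rs but s·r = sr, so r·s ≠ s·r and G is not abelian.

Answer: No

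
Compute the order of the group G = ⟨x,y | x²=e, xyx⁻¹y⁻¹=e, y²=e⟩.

Enumerate words in the generators, reducing via the relations: the distinct elements are
  {e, x, y, xy}.
No further products give new elements, so |G| = 4.

Answer: 4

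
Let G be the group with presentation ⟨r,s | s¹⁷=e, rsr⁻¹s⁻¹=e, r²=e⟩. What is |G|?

Enumerate words in the generators, reducing via the relations: the distinct elements are
  {e, r, s, rs, s², s³, s⁴, s⁵, s⁶, s⁷, s⁸, s⁹, rs², rs³, rs⁴, rs⁵, rs⁶, rs⁷, rs⁸, rs⁹, s¹², s¹³, s¹¹, s¹⁰, s¹⁴, s¹⁵, s¹⁶, rs¹², rs¹³, rs¹¹, rs¹⁰, rs¹⁴, rs¹⁵, rs¹⁶}.
No further products give new elements, so |G| = 34.

Answer: 34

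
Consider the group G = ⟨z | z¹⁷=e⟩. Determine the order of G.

G is generated by a single element, so G is cyclic. The relator gives z¹⁷ = e and no smaller power is forced to be e, so the 17 powers {e, z, z², z³, z⁴, z⁵, z⁶, z⁷, z⁸, z⁹, z¹², z¹³, z¹¹, z¹⁰, z¹⁴, z¹⁵, z¹⁶} are distinct. Hence |G| = 17.

Answer: 17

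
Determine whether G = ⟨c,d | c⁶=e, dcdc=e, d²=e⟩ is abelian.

c·d = cd but d·c = c⁵d, so c·d ≠ d·c and G is not abelian.

Answer: No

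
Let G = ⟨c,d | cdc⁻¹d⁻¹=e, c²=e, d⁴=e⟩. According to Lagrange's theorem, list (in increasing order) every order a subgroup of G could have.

|G| = 8 = 2³. By Lagrange's theorem the order of any subgroup divides 8; the divisors of 8 are 1, 2, 4, 8.

Answer: 1, 2, 4, 8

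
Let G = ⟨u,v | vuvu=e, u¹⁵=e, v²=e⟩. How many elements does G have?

Enumerate words in the generators, reducing via the relations: the distinct elements are
  {e, u, v, uv, u², u³, u⁴, u⁵, u⁶, u⁷, u⁸, u⁹, u²v, u³v, u¹², u¹³, u¹¹, u¹⁰, u¹⁴, u⁴v, u⁵v, u⁶v, u⁷v, u⁸v, u⁹v, u¹²v, u¹³v, u¹¹v, u¹⁰v, u¹⁴v}.
No further products give new elements, so |G| = 30.

Answer: 30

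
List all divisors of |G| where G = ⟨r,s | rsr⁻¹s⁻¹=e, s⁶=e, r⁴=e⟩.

|G| = 24 = 2³ · 3. By Lagrange's theorem the order of any subgroup divides 24; the divisors of 24 are 1, 2, 3, 4, 6, 8, 12, 24.

Answer: 1, 2, 3, 4, 6, 8, 12, 24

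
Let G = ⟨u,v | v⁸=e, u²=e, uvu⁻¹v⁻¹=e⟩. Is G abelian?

Each pair of generators commutes: u·v = uv = v·u. Since the generators pairwise commute, every element of G commutes with every other, so G is abelian.

Answer: Yes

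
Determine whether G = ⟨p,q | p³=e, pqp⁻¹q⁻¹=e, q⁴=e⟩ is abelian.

Each pair of generators commutes: p·q = pq = q·p. Since the generators pairwise commute, every element of G commutes with every other, so G is abelian.

Answer: Yes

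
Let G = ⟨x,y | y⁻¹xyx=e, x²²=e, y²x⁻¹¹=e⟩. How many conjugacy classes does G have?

The conjugacy classes (representative and size) are:
  [e] (size 1), [x²¹] (size 2), [x²] (size 2), [x³] (size 2), [x¹⁸] (size 2), [x¹⁷] (size 2), [x⁶] (size 2), [x⁷] (size 2), [x⁸] (size 2), [x¹³] (size 2), [x¹²] (size 2), [x¹¹] (size 1), [x¹⁰y] (size 11), [x⁷y] (size 11).
Class equation: 1 + 2 + 2 + 2 + 2 + 2 + 2 + 2 + 2 + 2 + 2 + 1 + 11 + 11 = 44 = |G|. So G has 14 conjugacy classes.

Answer: 14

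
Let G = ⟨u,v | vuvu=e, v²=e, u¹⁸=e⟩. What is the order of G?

Enumerate words in the generators, reducing via the relations: the distinct elements are
  {e, u, v, uv, u², u³, u⁴, u⁵, u⁶, u⁷, u⁸, u⁹, u²v, u³v, u¹², u¹³, u¹¹, u¹⁰, u¹⁴, u¹⁵, u¹⁶, u¹⁷, u⁴v, u⁵v, u⁶v, u⁷v, u⁸v, u⁹v, u¹²v, u¹³v, u¹¹v, u¹⁰v, u¹⁴v, u¹⁵v, u¹⁶v, u¹⁷v}.
No further products give new elements, so |G| = 36.

Answer: 36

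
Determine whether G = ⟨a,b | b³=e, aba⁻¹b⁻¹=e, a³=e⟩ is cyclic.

|G| = 9, but the maximum element order in G is 3 < 9. No single element generates all of G, so G is not cyclic.

Answer: No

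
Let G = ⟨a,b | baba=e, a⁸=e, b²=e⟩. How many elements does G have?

Enumerate words in the generators, reducing via the relations: the distinct elements are
  {a, b, e, ab, a², a³, a⁴, a⁵, a⁶, a⁷, a²b, a³b, a⁴b, a⁵b, a⁶b, a⁷b}.
No further products give new elements, so |G| = 16.

Answer: 16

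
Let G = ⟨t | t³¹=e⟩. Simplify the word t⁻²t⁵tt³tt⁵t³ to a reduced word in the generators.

Multiply left to right, reducing at each step:
  (t²⁹) · t⁵ = t³
  (t³) · t = t⁴
  (t⁴) · t³ = t⁷
  (t⁷) · t = t⁸
  (t⁸) · t⁵ = t¹³
  (t¹³) · t³ = t¹⁶

Answer: t¹⁶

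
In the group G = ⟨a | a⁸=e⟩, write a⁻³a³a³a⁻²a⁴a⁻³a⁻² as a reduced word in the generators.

Multiply left to right, reducing at each step:
  (a⁵) · a³ = e
  e · a³ = a³
  (a³) · a⁻² = a
  a · a⁴ = a⁵
  (a⁵) · a⁻³ = a²
  (a²) · a⁻² = e

Answer: e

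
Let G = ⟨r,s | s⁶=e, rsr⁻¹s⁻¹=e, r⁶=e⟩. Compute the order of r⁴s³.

Compute successive powers until reaching e:
  (r⁴s³)¹ = r⁴s³, (r⁴s³)² = r², (r⁴s³)³ = s³, (r⁴s³)⁴ = r⁴, (r⁴s³)⁵ = r²s³, (r⁴s³)⁶ = e.
The smallest positive k with (r⁴s³)ᵏ = e is 6.

Answer: 6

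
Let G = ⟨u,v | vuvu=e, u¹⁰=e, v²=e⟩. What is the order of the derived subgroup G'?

G' = [G, G] is generated by all commutators. The generator-pair commutators are: [u, v] = u².
The subgroup they normally generate is {e, u², u⁴, u⁶, u⁸}, of order 5.
Check: |G/G'| = 20/5 = 4 is the order of the abelianisation.

Answer: 5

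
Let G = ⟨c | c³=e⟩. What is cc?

Compute c · c by multiplying left to right and reducing via the relations at each step:
  c · c = c²

Answer: c²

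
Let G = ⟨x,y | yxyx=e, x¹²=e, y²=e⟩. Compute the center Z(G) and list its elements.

An element z ∈ Z(G) iff z commutes with every generator.
For example x⁶ is central: (x⁶)·x = x⁷ = x·(x⁶); (x⁶)·y = x⁶y = y·(x⁶).
Whereas x ∉ Z(G) since x·y = xy ≠ x¹¹y = y·x.
Checking each of the 24 elements this way gives Z(G) = {e, x⁶}, of order 2.

Answer: {e, x⁶}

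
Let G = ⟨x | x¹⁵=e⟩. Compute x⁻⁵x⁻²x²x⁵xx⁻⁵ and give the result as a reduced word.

Multiply left to right, reducing at each step:
  (x¹⁰) · x⁻² = x⁸
  (x⁸) · x² = x¹⁰
  (x¹⁰) · x⁵ = e
  e · x = x
  x · x⁻⁵ = x¹¹

Answer: x¹¹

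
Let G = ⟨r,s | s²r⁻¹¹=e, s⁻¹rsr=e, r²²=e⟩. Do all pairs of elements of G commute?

r·s = rs but s·r = r¹⁰s⁻¹, so r·s ≠ s·r and G is not abelian.

Answer: No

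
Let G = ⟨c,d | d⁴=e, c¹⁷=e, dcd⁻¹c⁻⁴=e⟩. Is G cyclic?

Every cyclic group is abelian. But c·d = cd while d·c = c⁴d, so c·d ≠ d·c and G is not abelian. Hence G is not cyclic.

Answer: No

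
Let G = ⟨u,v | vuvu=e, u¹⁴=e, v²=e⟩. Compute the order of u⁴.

Compute successive powers until reaching e:
  (u⁴)¹ = u⁴, (u⁴)² = u⁸, (u⁴)³ = u¹², (u⁴)⁴ = u², (u⁴)⁵ = u⁶, (u⁴)⁶ = u¹⁰, (u⁴)⁷ = e.
The smallest positive k with (u⁴)ᵏ = e is 7.

Answer: 7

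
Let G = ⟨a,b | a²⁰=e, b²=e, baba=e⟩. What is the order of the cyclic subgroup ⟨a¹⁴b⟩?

|⟨a¹⁴b⟩| equals the order of a¹⁴b. Compute successive powers until reaching e:
  (a¹⁴b)¹ = a¹⁴b, (a¹⁴b)² = e.
The smallest positive k with (a¹⁴b)ᵏ = e is 2, so |⟨a¹⁴b⟩| = 2.

Answer: 2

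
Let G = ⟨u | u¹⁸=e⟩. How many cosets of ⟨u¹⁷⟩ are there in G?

First find ord(u¹⁷) by computing successive powers:
  (u¹⁷)¹ = u¹⁷, (u¹⁷)² = u¹⁶, (u¹⁷)³ = u¹⁵, (u¹⁷)⁴ = u¹⁴, (u¹⁷)⁵ = u¹³, (u¹⁷)⁶ = u¹², (u¹⁷)⁷ = u¹¹, (u¹⁷)⁸ = u¹⁰, (u¹⁷)⁹ = u⁹, (u¹⁷)¹⁰ = u⁸, (u¹⁷)¹¹ = u⁷, (u¹⁷)¹² = u⁶, (u¹⁷)¹³ = u⁵, (u¹⁷)¹⁴ = u⁴, (u¹⁷)¹⁵ = u³, (u¹⁷)¹⁶ = u², (u¹⁷)¹⁷ = u, (u¹⁷)¹⁸ = e.
So |⟨u¹⁷⟩| = ord(u¹⁷) = 18. With |G| = 18, by Lagrange [G : ⟨u¹⁷⟩] = 18/18 = 1.

Answer: 1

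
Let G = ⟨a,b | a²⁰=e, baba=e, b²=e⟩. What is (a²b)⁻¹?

The order of (a²b) is 2 (smallest k with (a²b)ᵏ = e), so (a²b)⁻¹ = (a²b)¹ = a²b.
Check: (a²b) · (a²b) → (a²b) · a² = b;   b · b = e, giving e as required.

Answer: a²b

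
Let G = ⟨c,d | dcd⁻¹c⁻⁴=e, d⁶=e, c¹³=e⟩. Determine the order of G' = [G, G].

G' = [G, G] is generated by all commutators. The generator-pair commutators are: [c, d] = c¹⁰.
The subgroup they normally generate is {e, c, c², c³, c⁴, c⁵, c⁶, c⁷, c⁸, c⁹, c¹⁰, c¹¹, c¹²}, of order 13.
Check: |G/G'| = 78/13 = 6 is the order of the abelianisation.

Answer: 13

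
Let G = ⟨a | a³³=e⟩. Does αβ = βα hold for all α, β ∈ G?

G has a single generator, so G is cyclic and hence abelian.

Answer: Yes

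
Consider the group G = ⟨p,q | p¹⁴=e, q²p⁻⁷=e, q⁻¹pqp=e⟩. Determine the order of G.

Enumerate words in the generators, reducing via the relations: the distinct elements are
  {e, p, q, pq, p², p³, p⁴, p⁵, p⁶, p⁷, p⁸, p⁹, p²q, p³q, p¹², p¹³, p¹¹, p¹⁰, p⁴q, p⁵q, p⁶q, q⁻¹, pq⁻¹, p²q⁻¹, p³q⁻¹, p⁴q⁻¹, p⁵q⁻¹, p⁶q⁻¹}.
No further products give new elements, so |G| = 28.

Answer: 28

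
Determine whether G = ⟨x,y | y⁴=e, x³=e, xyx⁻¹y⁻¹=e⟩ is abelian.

Each pair of generators commutes: x·y = xy = y·x. Since the generators pairwise commute, every element of G commutes with every other, so G is abelian.

Answer: Yes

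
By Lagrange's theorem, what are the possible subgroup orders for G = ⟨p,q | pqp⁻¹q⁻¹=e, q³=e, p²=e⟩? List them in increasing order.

|G| = 6 = 2 · 3. By Lagrange's theorem the order of any subgroup divides 6; the divisors of 6 are 1, 2, 3, 6.

Answer: 1, 2, 3, 6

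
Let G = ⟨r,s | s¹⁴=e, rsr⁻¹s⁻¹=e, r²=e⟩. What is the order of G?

Enumerate words in the generators, reducing via the relations: the distinct elements are
  {e, r, s, rs, s², s³, s⁴, s⁵, s⁶, s⁷, s⁸, s⁹, rs², rs³, rs⁴, rs⁵, rs⁶, rs⁷, rs⁸, rs⁹, s¹², s¹³, s¹¹, s¹⁰, rs¹², rs¹³, rs¹¹, rs¹⁰}.
No further products give new elements, so |G| = 28.

Answer: 28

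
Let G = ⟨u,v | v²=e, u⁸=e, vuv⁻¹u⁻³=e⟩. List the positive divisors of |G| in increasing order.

|G| = 16 = 2⁴. By Lagrange's theorem the order of any subgroup divides 16; the divisors of 16 are 1, 2, 4, 8, 16.

Answer: 1, 2, 4, 8, 16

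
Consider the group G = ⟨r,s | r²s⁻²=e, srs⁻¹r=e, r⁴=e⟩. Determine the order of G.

Enumerate words in the generators, reducing via the relations: the distinct elements are
  {e, r, s, rs, r², r³, s⁻¹, rs⁻¹}.
No further products give new elements, so |G| = 8.

Answer: 8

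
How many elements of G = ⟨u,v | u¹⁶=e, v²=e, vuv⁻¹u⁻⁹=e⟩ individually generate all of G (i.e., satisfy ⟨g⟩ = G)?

⟨g⟩ = G would require ord(g) = |G| = 32, but the maximum element order in G is 16 < 32. So G is not cyclic and no single element generates it: the count is 0.

Answer: 0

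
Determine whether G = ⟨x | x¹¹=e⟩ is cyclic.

|G| = 11. The element x has order 11 (its powers give 11 distinct elements), so ⟨x⟩ = G and G is cyclic.

Answer: Yes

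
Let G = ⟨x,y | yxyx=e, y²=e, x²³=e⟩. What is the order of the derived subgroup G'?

G' = [G, G] is generated by all commutators. The generator-pair commutators are: [x, y] = x².
The subgroup they normally generate is {e, x, x², x³, x⁴, x⁵, x⁶, x⁷, x⁸, x⁹, x¹⁰, x¹¹, x¹², x¹³, x¹⁴, x¹⁵, x¹⁶, x¹⁷, x¹⁸, x¹⁹, x²⁰, x²¹, x²²}, of order 23.
Check: |G/G'| = 46/23 = 2 is the order of the abelianisation.

Answer: 23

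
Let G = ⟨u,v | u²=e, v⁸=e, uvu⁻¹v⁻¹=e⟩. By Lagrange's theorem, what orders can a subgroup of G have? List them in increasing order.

|G| = 16 = 2⁴. By Lagrange's theorem the order of any subgroup divides 16; the divisors of 16 are 1, 2, 4, 8, 16.

Answer: 1, 2, 4, 8, 16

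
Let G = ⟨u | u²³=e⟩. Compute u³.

Compute successive powers of u, reducing at each step:
  u²: u · u = u²
  u³: (u²) · u = u³

Answer: u³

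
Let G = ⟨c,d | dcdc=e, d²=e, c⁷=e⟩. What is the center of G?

An element z ∈ Z(G) iff z commutes with every generator.
For example e is central: e·c = c = c·e; e·d = d = d·e.
Whereas c ∉ Z(G) since c·d = cd ≠ c⁶d = d·c.
Checking each of the 14 elements this way gives Z(G) = {e}, of order 1.

Answer: {e}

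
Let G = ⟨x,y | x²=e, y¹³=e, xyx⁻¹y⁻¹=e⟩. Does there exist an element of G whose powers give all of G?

|G| = 26. The element xy has order 26 (its powers give 26 distinct elements), so ⟨xy⟩ = G and G is cyclic.

Answer: Yes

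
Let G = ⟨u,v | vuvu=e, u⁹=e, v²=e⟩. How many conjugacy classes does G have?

The conjugacy classes (representative and size) are:
  [e] (size 1), [u⁸] (size 2), [u⁷] (size 2), [u⁶] (size 2), [u⁵] (size 2), [u⁴v] (size 9).
Class equation: 1 + 2 + 2 + 2 + 2 + 9 = 18 = |G|. So G has 6 conjugacy classes.

Answer: 6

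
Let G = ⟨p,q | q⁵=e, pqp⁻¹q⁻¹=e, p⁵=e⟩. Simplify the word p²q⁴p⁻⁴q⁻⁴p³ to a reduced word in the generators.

Multiply left to right, reducing at each step:
  (p²) · q⁴ = p²q⁴
  (p²q⁴) · p⁻⁴ = p³q⁴
  (p³q⁴) · q⁻⁴ = p³
  (p³) · p³ = p

Answer: p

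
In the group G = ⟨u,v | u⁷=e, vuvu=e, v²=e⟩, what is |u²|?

Compute successive powers until reaching e:
  (u²)¹ = u², (u²)² = u⁴, (u²)³ = u⁶, (u²)⁴ = u, (u²)⁵ = u³, (u²)⁶ = u⁵, (u²)⁷ = e.
The smallest positive k with (u²)ᵏ = e is 7.

Answer: 7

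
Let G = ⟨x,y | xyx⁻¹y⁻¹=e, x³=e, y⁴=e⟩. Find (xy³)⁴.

Compute successive powers of (xy³), reducing at each step:
  (xy³)²: (xy³) · x = x²y³;   (x²y³) · y³ = x²y²
  (xy³)³: (x²y²) · x = y²;   (y²) · y³ = y
  (xy³)⁴: y · x = xy;   (xy) · y³ = x

Answer: x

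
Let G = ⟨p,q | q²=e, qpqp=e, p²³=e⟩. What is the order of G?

Enumerate words in the generators, reducing via the relations: the distinct elements are
  {e, p, q, pq, p², p³, p⁴, p⁵, p⁶, p⁷, p⁸, p⁹, p²q, p²², p²¹, p²⁰, p³q, p¹², p¹³, p¹¹, p¹⁰, p¹⁴, p¹⁵, p¹⁶, p¹⁷, p¹⁸, p¹⁹, p⁴q, p⁵q, p⁶q, p⁷q, p⁸q, p⁹q, p²²q, p²¹q, p²⁰q, p¹²q, p¹³q, p¹¹q, p¹⁰q, p¹⁴q, p¹⁵q, p¹⁶q, p¹⁷q, p¹⁸q, p¹⁹q}.
No further products give new elements, so |G| = 46.

Answer: 46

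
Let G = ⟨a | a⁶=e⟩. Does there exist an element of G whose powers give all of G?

|G| = 6. The element a has order 6 (its powers give 6 distinct elements), so ⟨a⟩ = G and G is cyclic.

Answer: Yes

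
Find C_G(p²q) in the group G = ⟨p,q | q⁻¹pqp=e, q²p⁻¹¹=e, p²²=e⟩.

⟨p²q⟩ ⊆ C_G(p²q) since powers of p²q commute with p²q; so |C_G(p²q)| ≥ |⟨p²q⟩| = 4.
By orbit–stabilizer, |C_G(p²q)| = |G| / |conj. class of p²q| = 44 / 11 = 4.
The 4 elements commuting with p²q are {e, p¹¹, p²q, p²q⁻¹}.

Answer: {e, p¹¹, p²q, p²q⁻¹}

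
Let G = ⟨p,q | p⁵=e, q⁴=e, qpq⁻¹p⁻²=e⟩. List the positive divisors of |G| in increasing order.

|G| = 20 = 2² · 5. By Lagrange's theorem the order of any subgroup divides 20; the divisors of 20 are 1, 2, 4, 5, 10, 20.

Answer: 1, 2, 4, 5, 10, 20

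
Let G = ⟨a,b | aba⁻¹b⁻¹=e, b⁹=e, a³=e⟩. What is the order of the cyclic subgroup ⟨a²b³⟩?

|⟨a²b³⟩| equals the order of a²b³. Compute successive powers until reaching e:
  (a²b³)¹ = a²b³, (a²b³)² = ab⁶, (a²b³)³ = e.
The smallest positive k with (a²b³)ᵏ = e is 3, so |⟨a²b³⟩| = 3.

Answer: 3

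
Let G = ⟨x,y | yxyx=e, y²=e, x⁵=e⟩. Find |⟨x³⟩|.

|⟨x³⟩| equals the order of x³. Compute successive powers until reaching e:
  (x³)¹ = x³, (x³)² = x, (x³)³ = x⁴, (x³)⁴ = x², (x³)⁵ = e.
The smallest positive k with (x³)ᵏ = e is 5, so |⟨x³⟩| = 5.

Answer: 5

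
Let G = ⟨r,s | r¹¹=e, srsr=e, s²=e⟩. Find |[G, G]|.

G' = [G, G] is generated by all commutators. The generator-pair commutators are: [r, s] = r².
The subgroup they normally generate is {e, r, r², r³, r⁴, r⁵, r⁶, r⁷, r⁸, r⁹, r¹⁰}, of order 11.
Check: |G/G'| = 22/11 = 2 is the order of the abelianisation.

Answer: 11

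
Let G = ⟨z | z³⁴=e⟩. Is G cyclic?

|G| = 34. The element z has order 34 (its powers give 34 distinct elements), so ⟨z⟩ = G and G is cyclic.

Answer: Yes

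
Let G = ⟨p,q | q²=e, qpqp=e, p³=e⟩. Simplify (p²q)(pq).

Compute (p²q) · (pq) by multiplying left to right and reducing via the relations at each step:
  (p²q) · p = pq
  (pq) · q = p

Answer: p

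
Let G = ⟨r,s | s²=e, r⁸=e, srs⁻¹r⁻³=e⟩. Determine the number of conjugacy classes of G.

The conjugacy classes (representative and size) are:
  [e] (size 1), [r³] (size 2), [r²] (size 2), [r⁴] (size 1), [r⁵] (size 2), [r⁴s] (size 4), [rs] (size 4).
Class equation: 1 + 2 + 2 + 1 + 2 + 4 + 4 = 16 = |G|. So G has 7 conjugacy classes.

Answer: 7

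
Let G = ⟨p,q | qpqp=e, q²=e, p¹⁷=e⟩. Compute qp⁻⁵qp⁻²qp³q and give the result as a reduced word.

Multiply left to right, reducing at each step:
  q · p⁻⁵ = p⁵q
  (p⁵q) · q = p⁵
  (p⁵) · p⁻² = p³
  (p³) · q = p³q
  (p³q) · p³ = q
  q · q = e

Answer: e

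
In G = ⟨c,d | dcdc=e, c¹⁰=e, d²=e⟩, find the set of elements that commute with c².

⟨c²⟩ ⊆ C_G(c²) since powers of c² commute with c²; so |C_G(c²)| ≥ |⟨c²⟩| = 5.
By orbit–stabilizer, |C_G(c²)| = |G| / |conj. class of c²| = 20 / 2 = 10.
The 10 elements commuting with c² are {e, c, c², c³, c⁴, c⁵, c⁶, c⁷, c⁸, c⁹}.

Answer: {e, c, c², c³, c⁴, c⁵, c⁶, c⁷, c⁸, c⁹}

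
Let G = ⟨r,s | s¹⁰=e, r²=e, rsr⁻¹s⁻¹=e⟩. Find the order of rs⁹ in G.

Compute successive powers until reaching e:
  (rs⁹)¹ = rs⁹, (rs⁹)² = s⁸, (rs⁹)³ = rs⁷, (rs⁹)⁴ = s⁶, (rs⁹)⁵ = rs⁵, (rs⁹)⁶ = s⁴, (rs⁹)⁷ = rs³, (rs⁹)⁸ = s², (rs⁹)⁹ = rs, (rs⁹)¹⁰ = e.
The smallest positive k with (rs⁹)ᵏ = e is 10.

Answer: 10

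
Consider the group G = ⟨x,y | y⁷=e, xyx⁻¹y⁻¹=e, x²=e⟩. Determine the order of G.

Enumerate words in the generators, reducing via the relations: the distinct elements are
  {e, x, y, xy, y², y³, y⁴, y⁵, y⁶, xy², xy³, xy⁴, xy⁵, xy⁶}.
No further products give new elements, so |G| = 14.

Answer: 14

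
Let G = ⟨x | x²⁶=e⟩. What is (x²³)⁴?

Compute successive powers of (x²³), reducing at each step:
  (x²³)²: (x²³) · x²³ = x²⁰
  (x²³)³: (x²⁰) · x²³ = x¹⁷
  (x²³)⁴: (x¹⁷) · x²³ = x¹⁴

Answer: x¹⁴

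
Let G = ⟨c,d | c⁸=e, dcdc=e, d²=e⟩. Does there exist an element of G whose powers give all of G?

Every cyclic group is abelian. But c·d = cd while d·c = c⁷d, so c·d ≠ d·c and G is not abelian. Hence G is not cyclic.

Answer: No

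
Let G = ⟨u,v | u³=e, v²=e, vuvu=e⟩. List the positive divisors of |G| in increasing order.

|G| = 6 = 2 · 3. By Lagrange's theorem the order of any subgroup divides 6; the divisors of 6 are 1, 2, 3, 6.

Answer: 1, 2, 3, 6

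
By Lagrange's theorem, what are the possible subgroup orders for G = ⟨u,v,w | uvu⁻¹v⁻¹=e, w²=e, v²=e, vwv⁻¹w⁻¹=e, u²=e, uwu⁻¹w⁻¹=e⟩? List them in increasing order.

|G| = 8 = 2³. By Lagrange's theorem the order of any subgroup divides 8; the divisors of 8 are 1, 2, 4, 8.

Answer: 1, 2, 4, 8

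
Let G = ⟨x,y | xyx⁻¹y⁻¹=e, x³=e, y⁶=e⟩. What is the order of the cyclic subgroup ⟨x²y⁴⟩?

|⟨x²y⁴⟩| equals the order of x²y⁴. Compute successive powers until reaching e:
  (x²y⁴)¹ = x²y⁴, (x²y⁴)² = xy², (x²y⁴)³ = e.
The smallest positive k with (x²y⁴)ᵏ = e is 3, so |⟨x²y⁴⟩| = 3.

Answer: 3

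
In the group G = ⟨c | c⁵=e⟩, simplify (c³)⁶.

Compute successive powers of (c³), reducing at each step:
  (c³)²: (c³) · c³ = c
  (c³)³: c · c³ = c⁴
  (c³)⁴: (c⁴) · c³ = c²
  (c³)⁵: (c²) · c³ = e
  (c³)⁶: e · c³ = c³

Answer: c³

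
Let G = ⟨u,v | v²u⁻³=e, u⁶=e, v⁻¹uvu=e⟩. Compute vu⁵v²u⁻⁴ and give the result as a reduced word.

Multiply left to right, reducing at each step:
  v · u⁵ = uv
  (uv) · v² = uv⁻¹
  (uv⁻¹) · u⁻⁴ = u²v

Answer: u²v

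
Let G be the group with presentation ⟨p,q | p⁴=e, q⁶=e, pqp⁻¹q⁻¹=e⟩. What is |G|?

Enumerate words in the generators, reducing via the relations: the distinct elements are
  {e, p, q, pq, p², p³, q², q³, q⁴, q⁵, pq², pq³, pq⁴, pq⁵, p²q, p³q, p²q², p²q³, p²q⁴, p²q⁵, p³q², p³q³, p³q⁴, p³q⁵}.
No further products give new elements, so |G| = 24.

Answer: 24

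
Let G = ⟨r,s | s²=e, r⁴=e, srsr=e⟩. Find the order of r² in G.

Compute successive powers until reaching e:
  (r²)¹ = r², (r²)² = e.
The smallest positive k with (r²)ᵏ = e is 2.

Answer: 2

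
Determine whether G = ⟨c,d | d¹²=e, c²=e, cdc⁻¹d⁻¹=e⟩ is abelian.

Each pair of generators commutes: c·d = cd = d·c. Since the generators pairwise commute, every element of G commutes with every other, so G is abelian.

Answer: Yes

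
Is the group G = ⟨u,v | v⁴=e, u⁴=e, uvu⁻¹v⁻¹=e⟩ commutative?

Each pair of generators commutes: u·v = uv = v·u. Since the generators pairwise commute, every element of G commutes with every other, so G is abelian.

Answer: Yes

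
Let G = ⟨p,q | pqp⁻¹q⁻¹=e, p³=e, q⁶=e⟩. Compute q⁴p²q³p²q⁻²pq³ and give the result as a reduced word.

Multiply left to right, reducing at each step:
  (q⁴) · p² = p²q⁴
  (p²q⁴) · q³ = p²q
  (p²q) · p² = pq
  (pq) · q⁻² = pq⁵
  (pq⁵) · p = p²q⁵
  (p²q⁵) · q³ = p²q²

Answer: p²q²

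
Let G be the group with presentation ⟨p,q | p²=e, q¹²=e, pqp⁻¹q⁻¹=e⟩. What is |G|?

Enumerate words in the generators, reducing via the relations: the distinct elements are
  {e, p, q, pq, q², q³, q⁴, q⁵, q⁶, q⁷, q⁸, q⁹, pq², pq³, pq⁴, pq⁵, pq⁶, pq⁷, pq⁸, pq⁹, q¹¹, q¹⁰, pq¹¹, pq¹⁰}.
No further products give new elements, so |G| = 24.

Answer: 24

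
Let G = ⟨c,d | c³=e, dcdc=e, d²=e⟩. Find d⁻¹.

The order of d is 2 (smallest k with dᵏ = e), so d⁻¹ = d¹ = d.
Check: d · d → d · d = e, giving e as required.

Answer: d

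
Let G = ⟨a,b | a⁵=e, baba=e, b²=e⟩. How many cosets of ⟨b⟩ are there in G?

First find ord(b) by computing successive powers:
  b¹ = b, b² = e.
So |⟨b⟩| = ord(b) = 2. With |G| = 10, by Lagrange [G : ⟨b⟩] = 10/2 = 5.

Answer: 5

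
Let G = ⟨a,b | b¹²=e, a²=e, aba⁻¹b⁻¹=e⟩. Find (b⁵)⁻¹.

The order of (b⁵) is 12 (smallest k with (b⁵)ᵏ = e), so (b⁵)⁻¹ = (b⁵)¹¹ = b⁷.
Check: (b⁵) · (b⁷) → (b⁵) · b⁷ = e, giving e as required.

Answer: b⁷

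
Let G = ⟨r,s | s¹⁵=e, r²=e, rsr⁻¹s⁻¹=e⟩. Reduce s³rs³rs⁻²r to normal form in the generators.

Multiply left to right, reducing at each step:
  (s³) · r = rs³
  (rs³) · s³ = rs⁶
  (rs⁶) · r = s⁶
  (s⁶) · s⁻² = s⁴
  (s⁴) · r = rs⁴

Answer: rs⁴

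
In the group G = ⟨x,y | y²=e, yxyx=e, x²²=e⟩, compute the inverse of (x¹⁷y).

The order of (x¹⁷y) is 2 (smallest k with (x¹⁷y)ᵏ = e), so (x¹⁷y)⁻¹ = (x¹⁷y)¹ = x¹⁷y.
Check: (x¹⁷y) · (x¹⁷y) → (x¹⁷y) · x¹⁷ = y;   y · y = e, giving e as required.

Answer: x¹⁷y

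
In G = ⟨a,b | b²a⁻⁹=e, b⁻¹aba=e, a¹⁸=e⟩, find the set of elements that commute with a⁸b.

⟨a⁸b⟩ ⊆ C_G(a⁸b) since powers of a⁸b commute with a⁸b; so |C_G(a⁸b)| ≥ |⟨a⁸b⟩| = 4.
By orbit–stabilizer, |C_G(a⁸b)| = |G| / |conj. class of a⁸b| = 36 / 9 = 4.
The 4 elements commuting with a⁸b are {e, a⁹, a⁸b, a⁸b⁻¹}.

Answer: {e, a⁹, a⁸b, a⁸b⁻¹}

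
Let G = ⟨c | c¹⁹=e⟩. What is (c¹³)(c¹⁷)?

Compute (c¹³) · (c¹⁷) by multiplying left to right and reducing via the relations at each step:
  (c¹³) · c¹⁷ = c¹¹

Answer: c¹¹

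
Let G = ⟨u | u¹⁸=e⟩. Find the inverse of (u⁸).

The order of (u⁸) is 9 (smallest k with (u⁸)ᵏ = e), so (u⁸)⁻¹ = (u⁸)⁸ = u¹⁰.
Check: (u⁸) · (u¹⁰) → (u⁸) · u¹⁰ = e, giving e as required.

Answer: u¹⁰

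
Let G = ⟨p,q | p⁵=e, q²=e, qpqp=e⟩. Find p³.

Compute successive powers of p, reducing at each step:
  p²: p · p = p²
  p³: (p²) · p = p³

Answer: p³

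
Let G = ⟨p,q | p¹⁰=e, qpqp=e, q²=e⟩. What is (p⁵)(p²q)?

Compute (p⁵) · (p²q) by multiplying left to right and reducing via the relations at each step:
  (p⁵) · p² = p⁷
  (p⁷) · q = p⁷q

Answer: p⁷q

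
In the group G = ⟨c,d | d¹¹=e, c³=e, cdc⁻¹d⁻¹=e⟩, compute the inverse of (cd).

The order of (cd) is 33 (smallest k with (cd)ᵏ = e), so (cd)⁻¹ = (cd)³² = c²d¹⁰.
Check: (cd) · (c²d¹⁰) → (cd) · c² = d;   d · d¹⁰ = e, giving e as required.

Answer: c²d¹⁰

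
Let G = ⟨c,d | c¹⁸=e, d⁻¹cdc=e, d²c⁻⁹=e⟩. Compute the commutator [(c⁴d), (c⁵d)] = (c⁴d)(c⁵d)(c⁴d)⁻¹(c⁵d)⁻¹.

[(c⁴d), (c⁵d)] = (c⁴d)·(c⁵d)·(c⁴d)⁻¹·(c⁵d)⁻¹.
  (c⁴d) · (c⁵d) = c⁸
  (c⁸) · (c⁴d⁻¹) = c³d
  (c³d) · (c⁵d⁻¹) = c¹⁶

Answer: c¹⁶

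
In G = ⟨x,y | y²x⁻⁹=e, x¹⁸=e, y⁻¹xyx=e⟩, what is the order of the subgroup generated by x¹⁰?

|⟨x¹⁰⟩| equals the order of x¹⁰. Compute successive powers until reaching e:
  (x¹⁰)¹ = x¹⁰, (x¹⁰)² = x², (x¹⁰)³ = x¹², (x¹⁰)⁴ = x⁴, (x¹⁰)⁵ = x¹⁴, (x¹⁰)⁶ = x⁶, (x¹⁰)⁷ = x¹⁶, (x¹⁰)⁸ = x⁸, (x¹⁰)⁹ = e.
The smallest positive k with (x¹⁰)ᵏ = e is 9, so |⟨x¹⁰⟩| = 9.

Answer: 9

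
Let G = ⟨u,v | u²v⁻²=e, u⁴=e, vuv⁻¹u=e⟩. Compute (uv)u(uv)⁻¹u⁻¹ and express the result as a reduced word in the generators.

[(uv), u] = (uv)·u·(uv)⁻¹·u⁻¹.
  (uv) · u = v
  v · (uv⁻¹) = u³
  (u³) · (u³) = u²

Answer: u²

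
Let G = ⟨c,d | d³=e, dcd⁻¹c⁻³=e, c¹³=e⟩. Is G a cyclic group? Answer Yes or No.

Every cyclic group is abelian. But c·d = cd while d·c = c³d, so c·d ≠ d·c and G is not abelian. Hence G is not cyclic.

Answer: No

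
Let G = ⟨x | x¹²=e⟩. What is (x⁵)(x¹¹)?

Compute (x⁵) · (x¹¹) by multiplying left to right and reducing via the relations at each step:
  (x⁵) · x¹¹ = x⁴

Answer: x⁴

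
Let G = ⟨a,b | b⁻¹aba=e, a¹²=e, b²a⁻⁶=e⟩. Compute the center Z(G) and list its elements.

An element z ∈ Z(G) iff z commutes with every generator.
For example a⁶ is central: (a⁶)·a = a⁷ = a·(a⁶); (a⁶)·b = b⁻¹ = b·(a⁶).
Whereas a ∉ Z(G) since a·b = ab ≠ a⁵b⁻¹ = b·a.
Checking each of the 24 elements this way gives Z(G) = {e, a⁶}, of order 2.

Answer: {e, a⁶}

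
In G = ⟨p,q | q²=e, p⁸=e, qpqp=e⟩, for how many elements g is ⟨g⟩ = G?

⟨g⟩ = G would require ord(g) = |G| = 16, but the maximum element order in G is 8 < 16. So G is not cyclic and no single element generates it: the count is 0.

Answer: 0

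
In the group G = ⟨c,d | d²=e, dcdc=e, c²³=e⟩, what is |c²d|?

Compute successive powers until reaching e:
  (c²d)¹ = c²d, (c²d)² = e.
The smallest positive k with (c²d)ᵏ = e is 2.

Answer: 2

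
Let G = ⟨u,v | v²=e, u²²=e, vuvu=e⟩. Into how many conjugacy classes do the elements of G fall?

The conjugacy classes (representative and size) are:
  [e] (size 1), [u] (size 2), [u²] (size 2), [u¹⁹] (size 2), [u⁴] (size 2), [u⁵] (size 2), [u⁶] (size 2), [u⁷] (size 2), [u⁸] (size 2), [u¹³] (size 2), [u¹⁰] (size 2), [u¹¹] (size 1), [u⁶v] (size 11), [uv] (size 11).
Class equation: 1 + 2 + 2 + 2 + 2 + 2 + 2 + 2 + 2 + 2 + 2 + 1 + 11 + 11 = 44 = |G|. So G has 14 conjugacy classes.

Answer: 14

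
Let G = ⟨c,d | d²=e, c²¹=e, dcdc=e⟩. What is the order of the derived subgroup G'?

G' = [G, G] is generated by all commutators. The generator-pair commutators are: [c, d] = c².
The subgroup they normally generate is {e, c, c², c³, c⁴, c⁵, c⁶, c⁷, c⁸, c⁹, c¹⁰, c¹¹, c¹², c¹³, c¹⁴, c¹⁵, c¹⁶, c¹⁷, c¹⁸, c¹⁹, c²⁰}, of order 21.
Check: |G/G'| = 42/21 = 2 is the order of the abelianisation.

Answer: 21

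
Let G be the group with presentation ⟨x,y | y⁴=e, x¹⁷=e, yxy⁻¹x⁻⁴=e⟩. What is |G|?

Enumerate words in the generators, reducing via the relations: the distinct elements are
  {e, x, y, xy, x², x³, x⁴, x⁵, x⁶, x⁷, x⁸, x⁹, y², y³, xy², xy³, x²y, x³y, x¹², x¹³, x¹¹, x¹⁰, x¹⁴, x¹⁵, x¹⁶, x⁴y, x⁵y, x⁶y, x⁷y, x⁸y, x⁹y, x²y², x²y³, x³y², x³y³, x¹²y, x¹³y, x¹¹y, x¹⁰y, x¹⁴y, x¹⁵y, x¹⁶y, x⁴y², x⁴y³, x⁵y², x⁵y³, x⁶y², x⁶y³, x⁷y², x⁷y³, x⁸y², x⁸y³, x⁹y², x⁹y³, x¹²y², x¹²y³, x¹³y², x¹³y³, x¹¹y², x¹¹y³, x¹⁰y², x¹⁰y³, x¹⁴y², x¹⁴y³, x¹⁵y², x¹⁵y³, x¹⁶y², x¹⁶y³}.
No further products give new elements, so |G| = 68.

Answer: 68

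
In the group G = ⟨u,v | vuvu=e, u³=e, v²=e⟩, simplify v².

Compute successive powers of v, reducing at each step:
  v²: v · v = e

Answer: e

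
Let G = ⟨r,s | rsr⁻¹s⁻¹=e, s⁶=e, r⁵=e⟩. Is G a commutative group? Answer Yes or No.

Each pair of generators commutes: r·s = rs = s·r. Since the generators pairwise commute, every element of G commutes with every other, so G is abelian.

Answer: Yes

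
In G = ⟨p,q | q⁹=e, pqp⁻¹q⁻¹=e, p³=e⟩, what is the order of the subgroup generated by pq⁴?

|⟨pq⁴⟩| equals the order of pq⁴. Compute successive powers until reaching e:
  (pq⁴)¹ = pq⁴, (pq⁴)² = p²q⁸, (pq⁴)³ = q³, (pq⁴)⁴ = pq⁷, (pq⁴)⁵ = p²q², (pq⁴)⁶ = q⁶, (pq⁴)⁷ = pq, (pq⁴)⁸ = p²q⁵, (pq⁴)⁹ = e.
The smallest positive k with (pq⁴)ᵏ = e is 9, so |⟨pq⁴⟩| = 9.

Answer: 9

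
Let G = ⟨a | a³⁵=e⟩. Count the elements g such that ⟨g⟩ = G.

G is cyclic of order 35. An element generates G iff its order is 35, and a cyclic group of order 35 has exactly φ(35) = 24 such elements.

Answer: 24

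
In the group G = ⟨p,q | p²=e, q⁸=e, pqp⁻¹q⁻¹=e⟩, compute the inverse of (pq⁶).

The order of (pq⁶) is 4 (smallest k with (pq⁶)ᵏ = e), so (pq⁶)⁻¹ = (pq⁶)³ = pq².
Check: (pq⁶) · (pq²) → (pq⁶) · p = q⁶;   (q⁶) · q² = e, giving e as required.

Answer: pq²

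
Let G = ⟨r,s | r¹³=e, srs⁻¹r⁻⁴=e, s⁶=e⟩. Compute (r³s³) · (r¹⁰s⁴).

Compute (r³s³) · (r¹⁰s⁴) by multiplying left to right and reducing via the relations at each step:
  (r³s³) · r¹⁰ = r⁶s³
  (r⁶s³) · s⁴ = r⁶s

Answer: r⁶s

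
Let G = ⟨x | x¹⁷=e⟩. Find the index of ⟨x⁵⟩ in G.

First find ord(x⁵) by computing successive powers:
  (x⁵)¹ = x⁵, (x⁵)² = x¹⁰, (x⁵)³ = x¹⁵, (x⁵)⁴ = x³, (x⁵)⁵ = x⁸, (x⁵)⁶ = x¹³, (x⁵)⁷ = x, (x⁵)⁸ = x⁶, (x⁵)⁹ = x¹¹, (x⁵)¹⁰ = x¹⁶, (x⁵)¹¹ = x⁴, (x⁵)¹² = x⁹, (x⁵)¹³ = x¹⁴, (x⁵)¹⁴ = x², (x⁵)¹⁵ = x⁷, (x⁵)¹⁶ = x¹², (x⁵)¹⁷ = e.
So |⟨x⁵⟩| = ord(x⁵) = 17. With |G| = 17, by Lagrange [G : ⟨x⁵⟩] = 17/17 = 1.

Answer: 1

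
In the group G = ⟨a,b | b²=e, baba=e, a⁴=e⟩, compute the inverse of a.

The order of a is 4 (smallest k with aᵏ = e), so a⁻¹ = a³ = a³.
Check: a · (a³) → a · a³ = e, giving e as required.

Answer: a³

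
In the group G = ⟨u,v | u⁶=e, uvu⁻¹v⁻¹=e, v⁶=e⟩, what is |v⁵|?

Compute successive powers until reaching e:
  (v⁵)¹ = v⁵, (v⁵)² = v⁴, (v⁵)³ = v³, (v⁵)⁴ = v², (v⁵)⁵ = v, (v⁵)⁶ = e.
The smallest positive k with (v⁵)ᵏ = e is 6.

Answer: 6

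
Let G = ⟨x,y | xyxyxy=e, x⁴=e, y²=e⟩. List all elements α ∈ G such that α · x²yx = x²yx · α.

⟨x²yx⟩ ⊆ C_G(x²yx) since powers of x²yx commute with x²yx; so |C_G(x²yx)| ≥ |⟨x²yx⟩| = 3.
By orbit–stabilizer, |C_G(x²yx)| = |G| / |conj. class of x²yx| = 24 / 8 = 3.
The 3 elements commuting with x²yx are {e, x²yx, x³yx²}.

Answer: {e, x²yx, x³yx²}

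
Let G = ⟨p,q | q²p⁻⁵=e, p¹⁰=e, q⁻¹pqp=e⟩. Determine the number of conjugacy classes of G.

The conjugacy classes (representative and size) are:
  [e] (size 1), [p] (size 2), [p⁸] (size 2), [p⁷] (size 2), [p⁴] (size 2), [p⁵] (size 1), [p⁴q] (size 5), [p²q⁻¹] (size 5).
Class equation: 1 + 2 + 2 + 2 + 2 + 1 + 5 + 5 = 20 = |G|. So G has 8 conjugacy classes.

Answer: 8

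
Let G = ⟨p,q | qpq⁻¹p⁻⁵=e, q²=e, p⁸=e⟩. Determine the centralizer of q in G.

⟨q⟩ ⊆ C_G(q) since powers of q commute with q; so |C_G(q)| ≥ |⟨q⟩| = 2.
By orbit–stabilizer, |C_G(q)| = |G| / |conj. class of q| = 16 / 2 = 8.
The 8 elements commuting with q are {e, p², p⁴, p⁶, q, p⁶q, p²q, p⁴q}.

Answer: {e, p², p⁴, p⁶, q, p⁶q, p²q, p⁴q}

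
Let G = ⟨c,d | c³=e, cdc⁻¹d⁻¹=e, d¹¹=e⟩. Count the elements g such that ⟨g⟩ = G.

G is cyclic of order 33. An element generates G iff its order is 33, and a cyclic group of order 33 has exactly φ(33) = 20 such elements.

Answer: 20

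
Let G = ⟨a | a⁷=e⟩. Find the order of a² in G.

Compute successive powers until reaching e:
  (a²)¹ = a², (a²)² = a⁴, (a²)³ = a⁶, (a²)⁴ = a, (a²)⁵ = a³, (a²)⁶ = a⁵, (a²)⁷ = e.
The smallest positive k with (a²)ᵏ = e is 7.

Answer: 7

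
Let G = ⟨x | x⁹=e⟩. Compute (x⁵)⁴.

Compute successive powers of (x⁵), reducing at each step:
  (x⁵)²: (x⁵) · x⁵ = x
  (x⁵)³: x · x⁵ = x⁶
  (x⁵)⁴: (x⁶) · x⁵ = x²

Answer: x²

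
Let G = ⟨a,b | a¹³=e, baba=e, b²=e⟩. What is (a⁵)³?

Compute successive powers of (a⁵), reducing at each step:
  (a⁵)²: (a⁵) · a⁵ = a¹⁰
  (a⁵)³: (a¹⁰) · a⁵ = a²

Answer: a²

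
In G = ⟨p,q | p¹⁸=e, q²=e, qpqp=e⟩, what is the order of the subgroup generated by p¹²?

|⟨p¹²⟩| equals the order of p¹². Compute successive powers until reaching e:
  (p¹²)¹ = p¹², (p¹²)² = p⁶, (p¹²)³ = e.
The smallest positive k with (p¹²)ᵏ = e is 3, so |⟨p¹²⟩| = 3.

Answer: 3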